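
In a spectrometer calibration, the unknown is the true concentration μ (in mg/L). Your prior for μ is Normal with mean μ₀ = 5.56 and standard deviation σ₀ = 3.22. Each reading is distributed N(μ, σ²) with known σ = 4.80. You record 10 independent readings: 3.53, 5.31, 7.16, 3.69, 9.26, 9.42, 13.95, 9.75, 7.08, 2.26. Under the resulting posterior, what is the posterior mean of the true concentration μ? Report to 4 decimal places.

For Normal data with known variance σ², a Normal(μ₀, σ₀²) prior on μ is conjugate. Posterior precision = 1/σ₀² + n/σ²; posterior mean is the precision-weighted average of μ₀ and x̄.
Σxᵢ = 3.53 + 5.31 + 7.16 + 3.69 + 9.26 + 9.42 + 13.95 + 9.75 + 7.08 + 2.26 = 71.41, so n·x̄ = 71.41.
σ₀² = 3.22² = 10.3684, σ² = 4.80² = 23.04; σ² + n·σ₀² = 23.04 + 10·10.3684 = 126.724.
Posterior mean = (μ₀/σ₀² + n·x̄/σ²)/(1/σ₀² + n/σ²) = (σ²·μ₀ + σ₀²·n·x̄)/(σ² + n·σ₀²) = (23.04·5.56 + 10.3684·71.41)/126.724 = 868.509844/126.724 = 6.8536.

6.8536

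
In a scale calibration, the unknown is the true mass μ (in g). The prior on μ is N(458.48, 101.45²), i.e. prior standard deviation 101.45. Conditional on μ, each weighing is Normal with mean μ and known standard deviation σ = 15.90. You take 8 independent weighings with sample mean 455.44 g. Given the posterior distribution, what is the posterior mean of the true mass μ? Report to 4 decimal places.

455.4493

For Normal data with known variance σ², a Normal(μ₀, σ₀²) prior on μ is conjugate. Posterior precision = 1/σ₀² + n/σ²; posterior mean is the precision-weighted average of μ₀ and x̄.
n·x̄ = 8·455.44 = 3643.52.
σ₀² = 101.45² = 10292.1025, σ² = 15.90² = 252.81; σ² + n·σ₀² = 252.81 + 8·10292.1025 = 82589.63.
Posterior mean = (μ₀/σ₀² + n·x̄/σ²)/(1/σ₀² + n/σ²) = (σ²·μ₀ + σ₀²·n·x̄)/(σ² + n·σ₀²) = (252.81·458.48 + 10292.1025·3643.52)/82589.63 = 37615389.6296/82589.63 = 455.4493.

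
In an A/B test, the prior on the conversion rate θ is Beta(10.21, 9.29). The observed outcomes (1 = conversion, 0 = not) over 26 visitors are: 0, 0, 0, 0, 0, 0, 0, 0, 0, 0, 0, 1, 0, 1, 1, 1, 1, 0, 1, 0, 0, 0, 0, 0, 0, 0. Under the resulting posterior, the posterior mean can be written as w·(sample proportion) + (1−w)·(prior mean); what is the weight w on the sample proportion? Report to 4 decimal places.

0.5714

The Beta prior is conjugate to a Binomial/Bernoulli likelihood; the update adds successes to α and failures to β.
Posterior mean = (α₀+k)/(α₀+β₀+n) = [n/(α₀+β₀+n)]·(k/n) + [(α₀+β₀)/(α₀+β₀+n)]·α₀/(α₀+β₀), so only n and the prior enter the weight.
The weight on the data is w = n/(α₀+β₀+n) = 26/(10.21+9.29+26) = 26/45.50 = 0.5714.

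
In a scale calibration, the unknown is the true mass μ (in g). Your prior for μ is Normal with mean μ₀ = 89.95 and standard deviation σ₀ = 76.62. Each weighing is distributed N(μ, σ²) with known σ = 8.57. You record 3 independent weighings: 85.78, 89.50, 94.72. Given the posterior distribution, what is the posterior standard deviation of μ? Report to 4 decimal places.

4.9376

For Normal data with known variance σ², a Normal(μ₀, σ₀²) prior on μ is conjugate. Posterior precision = 1/σ₀² + n/σ²; posterior mean is the precision-weighted average of μ₀ and x̄.
σ₀² = 76.62² = 5870.6244, σ² = 8.57² = 73.4449; σ² + n·σ₀² = 73.4449 + 3·5870.6244 = 17685.3181.
Posterior precision = 1/σ₀² + n/σ² = 1/5870.6244 + 3/73.4449 = (σ² + n·σ₀²)/(σ₀²σ²) = 17685.3181/(5870.6244·73.4449); posterior variance σₙ² = σ₀²σ²/(σ² + n·σ₀²) = 5870.6244·73.4449/17685.3181 = 24.379964.
Posterior SD = √σₙ² = √(5870.6244·73.4449/17685.3181) = 4.9376.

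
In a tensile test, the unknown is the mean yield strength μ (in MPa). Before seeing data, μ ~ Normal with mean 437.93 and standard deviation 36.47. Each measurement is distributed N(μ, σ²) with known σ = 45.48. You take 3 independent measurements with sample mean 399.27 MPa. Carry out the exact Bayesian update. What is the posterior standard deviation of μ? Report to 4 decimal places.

21.3093

For Normal data with known variance σ², a Normal(μ₀, σ₀²) prior on μ is conjugate. Posterior precision = 1/σ₀² + n/σ²; posterior mean is the precision-weighted average of μ₀ and x̄.
σ₀² = 36.47² = 1330.0609, σ² = 45.48² = 2068.4304; σ² + n·σ₀² = 2068.4304 + 3·1330.0609 = 6058.6131.
Posterior precision = 1/σ₀² + n/σ² = 1/1330.0609 + 3/2068.4304 = (σ² + n·σ₀²)/(σ₀²σ²) = 6058.6131/(1330.0609·2068.4304); posterior variance σₙ² = σ₀²σ²/(σ² + n·σ₀²) = 1330.0609·2068.4304/6058.6131 = 454.087157.
Posterior SD = √σₙ² = √(1330.0609·2068.4304/6058.6131) = 21.3093.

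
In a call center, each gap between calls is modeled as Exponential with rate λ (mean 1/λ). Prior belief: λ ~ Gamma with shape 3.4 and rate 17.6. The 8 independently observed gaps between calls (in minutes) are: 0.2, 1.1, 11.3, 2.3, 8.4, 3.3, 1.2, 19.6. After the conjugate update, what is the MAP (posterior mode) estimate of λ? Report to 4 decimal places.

0.1600

With a Gamma(shape α, rate β) prior on the exponential rate λ, the posterior after n observations with total T = Σxᵢ is Gamma(α+n, β+T).
Sum of observations T = 47.4 minutes; n = 8.
Posterior: Gamma(3.4+8, 17.6+47.4) = Gamma(11.4, 65.0).
Mode = (α−1)/β = 0.1600.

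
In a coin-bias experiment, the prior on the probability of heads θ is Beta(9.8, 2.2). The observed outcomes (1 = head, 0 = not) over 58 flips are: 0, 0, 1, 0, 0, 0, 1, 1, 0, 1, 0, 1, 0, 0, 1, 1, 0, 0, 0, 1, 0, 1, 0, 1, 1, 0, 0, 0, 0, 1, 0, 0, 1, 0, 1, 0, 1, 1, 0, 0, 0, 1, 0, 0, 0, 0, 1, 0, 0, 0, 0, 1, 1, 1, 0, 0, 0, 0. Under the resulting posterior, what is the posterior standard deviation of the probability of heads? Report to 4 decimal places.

0.0589

The Beta prior is conjugate to a Binomial/Bernoulli likelihood; the update adds successes to α and failures to β.
Posterior: Beta(α+k, β+n−k) = Beta(9.8+21, 2.2+37) = Beta(30.8, 39.2).
Var = αβ/((α+β)²(α+β+1)) = 30.8·39.2/(70.0²·71.0) = 0.00347042; SD = √0.00347042 = 0.0589.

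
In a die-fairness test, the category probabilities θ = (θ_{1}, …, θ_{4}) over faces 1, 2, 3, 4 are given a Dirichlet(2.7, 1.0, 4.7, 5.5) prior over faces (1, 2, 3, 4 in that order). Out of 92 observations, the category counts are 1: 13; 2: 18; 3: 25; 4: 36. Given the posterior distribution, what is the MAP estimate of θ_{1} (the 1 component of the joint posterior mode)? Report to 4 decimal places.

0.1443

The Dirichlet prior is conjugate to the Multinomial likelihood: each posterior αⱼ = prior αⱼ + observed count nⱼ.
Posterior concentration: (15.7, 19.0, 29.7, 41.5), total = 105.9.
Joint mode component: (α_{1}−1)/(Σα−K) = 14.7/101.9 = 0.1443.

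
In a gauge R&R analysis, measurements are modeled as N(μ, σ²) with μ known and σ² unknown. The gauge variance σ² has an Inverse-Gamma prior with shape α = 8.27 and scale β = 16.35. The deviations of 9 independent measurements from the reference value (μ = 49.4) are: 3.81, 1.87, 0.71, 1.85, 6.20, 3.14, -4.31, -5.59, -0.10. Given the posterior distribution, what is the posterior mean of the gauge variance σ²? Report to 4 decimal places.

6.4899

With known mean μ and an Inverse-Gamma(α, β) prior on σ², the Normal likelihood is conjugate: posterior is Inv-Gamma(α + n/2, β + Σ(xᵢ−μ)²/2).
Σ(xᵢ−μ)² = (3.81)² + (1.87)² + (0.71)² + (1.85)² + (6.20)² + (3.14)² + (-4.31)² + (-5.59)² + (-0.10)² = 120.0734.
Posterior: Inv-Gamma(8.27 + 9/2, 16.35 + 120.0734/2) = Inv-Gamma(12.77, 76.38670).
E[σ²|data] = β/(α−1) = 76.38670/11.77 = 6.4899.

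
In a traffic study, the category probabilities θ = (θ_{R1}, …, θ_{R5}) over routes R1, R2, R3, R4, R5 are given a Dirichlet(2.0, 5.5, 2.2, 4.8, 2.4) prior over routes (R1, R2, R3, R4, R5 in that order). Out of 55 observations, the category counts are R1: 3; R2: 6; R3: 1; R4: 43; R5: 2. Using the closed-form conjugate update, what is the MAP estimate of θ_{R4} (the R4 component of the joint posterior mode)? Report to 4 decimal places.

0.6996

The Dirichlet prior is conjugate to the Multinomial likelihood: each posterior αⱼ = prior αⱼ + observed count nⱼ.
Posterior concentration: (5.0, 11.5, 3.2, 47.8, 4.4), total = 71.9.
Joint mode component: (α_{R4}−1)/(Σα−K) = 46.8/66.9 = 0.6996.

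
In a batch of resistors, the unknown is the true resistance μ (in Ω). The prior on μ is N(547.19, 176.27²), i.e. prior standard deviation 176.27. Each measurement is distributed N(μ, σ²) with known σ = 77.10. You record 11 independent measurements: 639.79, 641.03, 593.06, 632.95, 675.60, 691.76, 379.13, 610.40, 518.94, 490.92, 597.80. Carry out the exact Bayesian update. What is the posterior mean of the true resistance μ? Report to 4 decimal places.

For Normal data with known variance σ², a Normal(μ₀, σ₀²) prior on μ is conjugate. Posterior precision = 1/σ₀² + n/σ²; posterior mean is the precision-weighted average of μ₀ and x̄.
Σxᵢ = 639.79 + 641.03 + 593.06 + 632.95 + 675.60 + 691.76 + 379.13 + 610.40 + 518.94 + 490.92 + 597.80 = 6471.38, so n·x̄ = 6471.38.
σ₀² = 176.27² = 31071.1129, σ² = 77.10² = 5944.41; σ² + n·σ₀² = 5944.41 + 11·31071.1129 = 347726.6519.
Posterior mean = (μ₀/σ₀² + n·x̄/σ²)/(1/σ₀² + n/σ²) = (σ²·μ₀ + σ₀²·n·x̄)/(σ² + n·σ₀²) = (5944.41·547.19 + 31071.1129·6471.38)/347726.6519 = 204325700.306702/347726.6519 = 587.6044.

587.6044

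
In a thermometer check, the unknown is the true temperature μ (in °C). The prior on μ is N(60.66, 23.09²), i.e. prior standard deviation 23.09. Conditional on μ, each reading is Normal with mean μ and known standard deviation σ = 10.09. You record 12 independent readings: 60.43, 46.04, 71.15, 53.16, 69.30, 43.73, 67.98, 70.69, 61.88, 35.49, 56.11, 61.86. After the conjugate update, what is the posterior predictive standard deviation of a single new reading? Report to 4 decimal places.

For Normal data with known variance σ², a Normal(μ₀, σ₀²) prior on μ is conjugate. Posterior precision = 1/σ₀² + n/σ²; posterior mean is the precision-weighted average of μ₀ and x̄.
σ₀² = 23.09² = 533.1481, σ² = 10.09² = 101.8081; σ² + n·σ₀² = 101.8081 + 12·533.1481 = 6499.5853.
Posterior precision = 1/σ₀² + n/σ² = 1/533.1481 + 12/101.8081 = (σ² + n·σ₀²)/(σ₀²σ²) = 6499.5853/(533.1481·101.8081); posterior variance σₙ² = σ₀²σ²/(σ² + n·σ₀²) = 533.1481·101.8081/6499.5853 = 8.351117.
Predictive variance for one new observation = σₙ² + σ² = 533.1481·101.8081/6499.5853 + 101.8081 = σ²·(σ₀² + 6499.5853)/6499.5853 = 101.8081·7032.7334/6499.5853 = 110.159217; SD = √(101.8081·7032.7334/6499.5853) = 10.4957.

10.4957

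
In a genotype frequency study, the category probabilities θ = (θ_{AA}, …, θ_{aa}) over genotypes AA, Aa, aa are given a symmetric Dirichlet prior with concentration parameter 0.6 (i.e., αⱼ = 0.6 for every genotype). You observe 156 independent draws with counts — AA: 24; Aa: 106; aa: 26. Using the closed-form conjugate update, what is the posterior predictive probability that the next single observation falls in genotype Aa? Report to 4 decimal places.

The Dirichlet prior is conjugate to the Multinomial likelihood: each posterior αⱼ = prior αⱼ + observed count nⱼ.
Posterior concentration: (24.6, 106.6, 26.6), total = 157.8.
P(next = Aa | data) = α_{Aa}/Σα = 0.6755.

0.6755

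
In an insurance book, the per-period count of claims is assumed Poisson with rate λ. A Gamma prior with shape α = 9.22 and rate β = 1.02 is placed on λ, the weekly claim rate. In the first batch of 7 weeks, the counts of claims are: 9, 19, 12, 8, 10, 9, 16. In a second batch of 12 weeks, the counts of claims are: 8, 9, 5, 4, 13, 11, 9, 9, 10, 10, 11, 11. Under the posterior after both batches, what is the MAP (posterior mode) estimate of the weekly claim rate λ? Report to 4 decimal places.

With a Gamma(shape α, rate β) prior, the Poisson likelihood is conjugate: the posterior is Gamma(α + ΣXᵢ, β + n).
Batch 1: sum of counts S = 83 over n = 7 weeks.
After batch 1: Gamma(α+S, β+n) = Gamma(9.22+83, 1.02+7) = Gamma(92.22, 8.02).
Batch 2: sum of counts S = 110 over n = 12 weeks.
After batch 2: Gamma(α+S, β+n) = Gamma(92.22+110, 8.02+12) = Gamma(202.22, 20.02).
Mode of Gamma(α,β) for α≥1 is (α−1)/β = 201.22/20.02 = 10.0509.

10.0509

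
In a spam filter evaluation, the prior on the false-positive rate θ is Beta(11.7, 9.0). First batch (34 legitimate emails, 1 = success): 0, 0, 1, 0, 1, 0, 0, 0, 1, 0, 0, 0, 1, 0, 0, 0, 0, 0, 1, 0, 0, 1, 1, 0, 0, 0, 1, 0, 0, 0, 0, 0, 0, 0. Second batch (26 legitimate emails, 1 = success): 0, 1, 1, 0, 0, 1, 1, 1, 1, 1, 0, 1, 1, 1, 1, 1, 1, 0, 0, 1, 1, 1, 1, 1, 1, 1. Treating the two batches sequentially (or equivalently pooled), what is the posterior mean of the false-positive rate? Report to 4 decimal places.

The Beta prior is conjugate to a Binomial/Bernoulli likelihood; the update adds successes to α and failures to β.
After batch 1: Beta(11.7+8, 9.0+26) = Beta(19.7, 35.0).
After batch 2: Beta(19.7+20, 35.0+6) = Beta(39.7, 41.0).
Posterior mean = α/(α+β) = 39.7/80.7 = 0.4919.

0.4919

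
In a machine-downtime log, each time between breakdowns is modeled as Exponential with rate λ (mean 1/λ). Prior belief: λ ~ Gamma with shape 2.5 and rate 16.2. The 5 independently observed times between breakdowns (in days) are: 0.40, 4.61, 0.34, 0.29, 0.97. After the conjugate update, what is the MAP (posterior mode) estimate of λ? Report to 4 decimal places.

With a Gamma(shape α, rate β) prior on the exponential rate λ, the posterior after n observations with total T = Σxᵢ is Gamma(α+n, β+T).
Sum of observations T = 6.61 days; n = 5.
Posterior: Gamma(2.5+5, 16.2+6.61) = Gamma(7.5, 22.81).
Mode = (α−1)/β = 0.2850.

0.2850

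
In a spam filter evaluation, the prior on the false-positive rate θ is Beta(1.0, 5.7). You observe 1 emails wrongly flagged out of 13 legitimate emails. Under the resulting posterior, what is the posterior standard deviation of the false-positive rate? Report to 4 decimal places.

0.0664

The Beta prior is conjugate to a Binomial/Bernoulli likelihood; the update adds successes to α and failures to β.
Posterior: Beta(α+k, β+n−k) = Beta(1.0+1, 5.7+12) = Beta(2.0, 17.7).
Var = αβ/((α+β)²(α+β+1)) = 2.0·17.7/(19.7²·20.7) = 0.00440657; SD = √0.00440657 = 0.0664.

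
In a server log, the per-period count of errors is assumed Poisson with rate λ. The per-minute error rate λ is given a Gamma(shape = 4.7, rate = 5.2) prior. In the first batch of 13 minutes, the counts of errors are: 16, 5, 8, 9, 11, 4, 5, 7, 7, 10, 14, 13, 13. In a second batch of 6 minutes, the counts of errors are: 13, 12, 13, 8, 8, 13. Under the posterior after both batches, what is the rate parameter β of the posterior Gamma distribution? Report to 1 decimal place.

With a Gamma(shape α, rate β) prior, the Poisson likelihood is conjugate: the posterior is Gamma(α + ΣXᵢ, β + n).
Batch 1: sum of counts S = 122 over n = 13 minutes.
After batch 1: Gamma(α+S, β+n) = Gamma(4.7+122, 5.2+13) = Gamma(126.7, 18.2).
Batch 2: sum of counts S = 67 over n = 6 minutes.
After batch 2: Gamma(α+S, β+n) = Gamma(126.7+67, 18.2+6) = Gamma(193.7, 24.2).
Posterior β = 24.2.

24.2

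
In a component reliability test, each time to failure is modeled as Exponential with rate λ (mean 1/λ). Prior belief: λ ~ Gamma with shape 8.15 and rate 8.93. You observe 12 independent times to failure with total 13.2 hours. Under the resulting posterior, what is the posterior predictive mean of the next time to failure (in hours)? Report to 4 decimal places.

With a Gamma(shape α, rate β) prior on the exponential rate λ, the posterior after n observations with total T = Σxᵢ is Gamma(α+n, β+T).
Posterior: Gamma(8.15+12, 8.93+13.2) = Gamma(20.15, 22.13).
The predictive distribution for the next observation is Lomax; its mean is β/(α−1) = 22.13/19.15 = 1.1556.

1.1556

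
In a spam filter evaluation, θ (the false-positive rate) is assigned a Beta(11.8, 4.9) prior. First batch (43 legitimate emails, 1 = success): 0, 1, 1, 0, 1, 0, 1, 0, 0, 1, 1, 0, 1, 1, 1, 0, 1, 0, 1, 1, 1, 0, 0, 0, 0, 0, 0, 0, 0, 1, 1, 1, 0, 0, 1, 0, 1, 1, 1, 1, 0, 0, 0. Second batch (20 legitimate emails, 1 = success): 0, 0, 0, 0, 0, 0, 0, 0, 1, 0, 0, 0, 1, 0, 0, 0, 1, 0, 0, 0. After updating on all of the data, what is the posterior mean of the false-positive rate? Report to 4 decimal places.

The Beta prior is conjugate to a Binomial/Bernoulli likelihood; the update adds successes to α and failures to β.
After batch 1: Beta(11.8+21, 4.9+22) = Beta(32.8, 26.9).
After batch 2: Beta(32.8+3, 26.9+17) = Beta(35.8, 43.9).
Posterior mean = α/(α+β) = 35.8/79.7 = 0.4492.

0.4492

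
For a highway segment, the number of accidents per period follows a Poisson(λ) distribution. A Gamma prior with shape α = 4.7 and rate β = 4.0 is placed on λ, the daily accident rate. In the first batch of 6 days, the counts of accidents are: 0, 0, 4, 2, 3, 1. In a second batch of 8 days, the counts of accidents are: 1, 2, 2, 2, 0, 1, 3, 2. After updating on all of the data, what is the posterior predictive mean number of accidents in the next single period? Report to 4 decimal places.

With a Gamma(shape α, rate β) prior, the Poisson likelihood is conjugate: the posterior is Gamma(α + ΣXᵢ, β + n).
Batch 1: sum of counts S = 10 over n = 6 days.
After batch 1: Gamma(α+S, β+n) = Gamma(4.7+10, 4.0+6) = Gamma(14.7, 10.0).
Batch 2: sum of counts S = 13 over n = 8 days.
After batch 2: Gamma(α+S, β+n) = Gamma(14.7+13, 10.0+8) = Gamma(27.7, 18.0).
The predictive distribution for one future period is NegBinom with mean α/β = 1.5389.

1.5389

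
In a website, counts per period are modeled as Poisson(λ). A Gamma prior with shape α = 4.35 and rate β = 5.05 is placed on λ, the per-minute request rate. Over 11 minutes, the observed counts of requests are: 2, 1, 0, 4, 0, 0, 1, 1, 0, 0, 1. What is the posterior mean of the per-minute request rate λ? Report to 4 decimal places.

0.8941

With a Gamma(shape α, rate β) prior, the Poisson likelihood is conjugate: the posterior is Gamma(α + ΣXᵢ, β + n).
Sum of counts S = 10 over n = 11 minutes.
Posterior: Gamma(α+S, β+n) = Gamma(4.35+10, 5.05+11) = Gamma(14.35, 16.05).
Posterior mean = α/β = 14.35/16.05 = 0.8941.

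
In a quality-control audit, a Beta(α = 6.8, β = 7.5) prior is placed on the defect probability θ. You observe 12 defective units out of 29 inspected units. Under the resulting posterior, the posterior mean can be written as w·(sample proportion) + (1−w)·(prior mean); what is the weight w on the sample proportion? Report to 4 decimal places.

0.6697

The Beta prior is conjugate to a Binomial/Bernoulli likelihood; the update adds successes to α and failures to β.
Posterior mean = (α₀+k)/(α₀+β₀+n) = [n/(α₀+β₀+n)]·(k/n) + [(α₀+β₀)/(α₀+β₀+n)]·α₀/(α₀+β₀), so only n and the prior enter the weight.
The weight on the data is w = n/(α₀+β₀+n) = 29/(6.8+7.5+29) = 29/43.3 = 0.6697.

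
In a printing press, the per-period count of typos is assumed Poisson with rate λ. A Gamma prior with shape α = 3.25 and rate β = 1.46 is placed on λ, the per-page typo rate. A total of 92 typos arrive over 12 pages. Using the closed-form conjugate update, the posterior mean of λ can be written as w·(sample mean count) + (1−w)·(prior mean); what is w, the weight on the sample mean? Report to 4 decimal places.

With a Gamma(shape α, rate β) prior, the Poisson likelihood is conjugate: the posterior is Gamma(α + ΣXᵢ, β + n).
Posterior mean = (α₀+S)/(β₀+n) = [n/(β₀+n)]·(S/n) + [β₀/(β₀+n)]·(α₀/β₀), so only n and β₀ enter the weight.
Weight on data w = n/(β₀+n) = 12/(1.46+12) = 12/13.46 = 0.8915.

0.8915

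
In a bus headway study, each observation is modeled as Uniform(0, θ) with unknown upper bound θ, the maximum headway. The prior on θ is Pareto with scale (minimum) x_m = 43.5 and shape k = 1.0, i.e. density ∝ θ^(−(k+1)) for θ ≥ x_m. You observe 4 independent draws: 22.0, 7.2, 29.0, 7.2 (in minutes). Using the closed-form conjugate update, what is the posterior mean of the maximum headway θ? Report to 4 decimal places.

54.3750

A Pareto(scale x_m, shape k) prior on the upper bound θ of Uniform(0, θ) is conjugate: posterior is Pareto(max(x_m, max xᵢ), k + n).
Sample maximum = 29.0; prior scale x_m = 43.5 → posterior scale = max = 43.5.
Posterior shape = 1.0 + 4 = 5.0.
E[θ|data] = k·x_m/(k−1) = 5.0·43.5/4.0 = 54.3750.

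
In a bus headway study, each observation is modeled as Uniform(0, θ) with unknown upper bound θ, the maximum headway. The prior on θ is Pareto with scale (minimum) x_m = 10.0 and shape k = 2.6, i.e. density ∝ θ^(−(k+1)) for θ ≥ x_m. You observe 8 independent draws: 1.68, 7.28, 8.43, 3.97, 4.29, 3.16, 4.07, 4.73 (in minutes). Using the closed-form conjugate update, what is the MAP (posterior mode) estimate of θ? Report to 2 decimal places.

A Pareto(scale x_m, shape k) prior on the upper bound θ of Uniform(0, θ) is conjugate: posterior is Pareto(max(x_m, max xᵢ), k + n).
Sample maximum = 8.43; prior scale x_m = 10.0 → posterior scale = max = 10.00.
Posterior shape = 2.6 + 8 = 10.6.
The Pareto density is decreasing on [x_m, ∞), so the mode is x_m = 10.00.

10.00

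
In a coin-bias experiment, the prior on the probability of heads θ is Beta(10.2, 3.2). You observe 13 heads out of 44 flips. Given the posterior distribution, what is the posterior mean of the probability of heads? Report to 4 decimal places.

0.4042

The Beta prior is conjugate to a Binomial/Bernoulli likelihood; the update adds successes to α and failures to β.
Posterior: Beta(α+k, β+n−k) = Beta(10.2+13, 3.2+31) = Beta(23.2, 34.2).
Posterior mean = α/(α+β) = 23.2/57.4 = 0.4042.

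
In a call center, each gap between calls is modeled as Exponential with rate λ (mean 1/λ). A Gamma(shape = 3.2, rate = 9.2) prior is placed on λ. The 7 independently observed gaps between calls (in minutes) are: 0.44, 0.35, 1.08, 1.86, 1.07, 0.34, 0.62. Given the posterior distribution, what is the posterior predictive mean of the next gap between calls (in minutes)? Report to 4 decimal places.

With a Gamma(shape α, rate β) prior on the exponential rate λ, the posterior after n observations with total T = Σxᵢ is Gamma(α+n, β+T).
Sum of observations T = 5.76 minutes; n = 7.
Posterior: Gamma(3.2+7, 9.2+5.76) = Gamma(10.2, 14.96).
The predictive distribution for the next observation is Lomax; its mean is β/(α−1) = 14.96/9.2 = 1.6261.

1.6261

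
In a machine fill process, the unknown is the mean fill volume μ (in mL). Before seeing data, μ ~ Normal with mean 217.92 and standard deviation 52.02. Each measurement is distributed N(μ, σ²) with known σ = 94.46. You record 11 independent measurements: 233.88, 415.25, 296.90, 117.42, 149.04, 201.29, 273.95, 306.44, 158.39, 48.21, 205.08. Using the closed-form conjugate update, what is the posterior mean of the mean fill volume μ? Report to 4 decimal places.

218.5306

For Normal data with known variance σ², a Normal(μ₀, σ₀²) prior on μ is conjugate. Posterior precision = 1/σ₀² + n/σ²; posterior mean is the precision-weighted average of μ₀ and x̄.
Σxᵢ = 233.88 + 415.25 + 296.90 + 117.42 + 149.04 + 201.29 + 273.95 + 306.44 + 158.39 + 48.21 + 205.08 = 2405.85, so n·x̄ = 2405.85.
σ₀² = 52.02² = 2706.0804, σ² = 94.46² = 8922.6916; σ² + n·σ₀² = 8922.6916 + 11·2706.0804 = 38689.576.
Posterior mean = (μ₀/σ₀² + n·x̄/σ²)/(1/σ₀² + n/σ²) = (σ²·μ₀ + σ₀²·n·x̄)/(σ² + n·σ₀²) = (8922.6916·217.92 + 2706.0804·2405.85)/38689.576 = 8454856.483812/38689.576 = 218.5306.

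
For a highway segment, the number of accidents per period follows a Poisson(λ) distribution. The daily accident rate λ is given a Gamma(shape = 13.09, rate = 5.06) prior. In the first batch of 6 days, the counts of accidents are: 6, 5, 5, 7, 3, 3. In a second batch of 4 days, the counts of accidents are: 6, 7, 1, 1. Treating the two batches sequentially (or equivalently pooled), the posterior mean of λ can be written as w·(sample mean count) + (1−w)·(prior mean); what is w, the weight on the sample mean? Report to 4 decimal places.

With a Gamma(shape α, rate β) prior, the Poisson likelihood is conjugate: the posterior is Gamma(α + ΣXᵢ, β + n).
Total number of days: n = 6 + 4 = 10.
Posterior mean = (α₀+S)/(β₀+n) = [n/(β₀+n)]·(S/n) + [β₀/(β₀+n)]·(α₀/β₀), so only n and β₀ enter the weight.
Weight on data w = n/(β₀+n) = 10/(5.06+10) = 10/15.06 = 0.6640.

0.6640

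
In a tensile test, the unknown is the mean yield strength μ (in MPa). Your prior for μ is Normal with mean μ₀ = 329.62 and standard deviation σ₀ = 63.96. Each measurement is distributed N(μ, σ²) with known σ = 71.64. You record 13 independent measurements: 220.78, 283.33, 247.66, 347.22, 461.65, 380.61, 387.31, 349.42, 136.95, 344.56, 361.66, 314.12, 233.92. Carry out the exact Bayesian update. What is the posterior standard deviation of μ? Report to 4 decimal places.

For Normal data with known variance σ², a Normal(μ₀, σ₀²) prior on μ is conjugate. Posterior precision = 1/σ₀² + n/σ²; posterior mean is the precision-weighted average of μ₀ and x̄.
σ₀² = 63.96² = 4090.8816, σ² = 71.64² = 5132.2896; σ² + n·σ₀² = 5132.2896 + 13·4090.8816 = 58313.7504.
Posterior precision = 1/σ₀² + n/σ² = 1/4090.8816 + 13/5132.2896 = (σ² + n·σ₀²)/(σ₀²σ²) = 58313.7504/(4090.8816·5132.2896); posterior variance σₙ² = σ₀²σ²/(σ² + n·σ₀²) = 4090.8816·5132.2896/58313.7504 = 360.045254.
Posterior SD = √σₙ² = √(4090.8816·5132.2896/58313.7504) = 18.9749.

18.9749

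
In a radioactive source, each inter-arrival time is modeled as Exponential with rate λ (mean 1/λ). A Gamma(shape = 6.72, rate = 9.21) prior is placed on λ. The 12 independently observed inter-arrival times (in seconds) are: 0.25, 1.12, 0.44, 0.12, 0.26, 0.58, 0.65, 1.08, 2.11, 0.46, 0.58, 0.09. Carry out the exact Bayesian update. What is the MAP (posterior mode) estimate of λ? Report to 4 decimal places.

1.0454

With a Gamma(shape α, rate β) prior on the exponential rate λ, the posterior after n observations with total T = Σxᵢ is Gamma(α+n, β+T).
Sum of observations T = 7.74 seconds; n = 12.
Posterior: Gamma(6.72+12, 9.21+7.74) = Gamma(18.72, 16.95).
Mode = (α−1)/β = 1.0454.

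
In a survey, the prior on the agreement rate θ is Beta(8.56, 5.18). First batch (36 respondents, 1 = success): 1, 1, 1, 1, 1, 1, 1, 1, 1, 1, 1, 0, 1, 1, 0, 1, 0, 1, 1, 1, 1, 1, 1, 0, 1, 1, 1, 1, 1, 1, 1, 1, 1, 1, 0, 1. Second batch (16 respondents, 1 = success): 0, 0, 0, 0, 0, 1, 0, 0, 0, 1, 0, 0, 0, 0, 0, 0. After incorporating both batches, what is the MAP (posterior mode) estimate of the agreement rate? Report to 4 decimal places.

The Beta prior is conjugate to a Binomial/Bernoulli likelihood; the update adds successes to α and failures to β.
After batch 1: Beta(8.56+31, 5.18+5) = Beta(39.56, 10.18).
After batch 2: Beta(39.56+2, 10.18+14) = Beta(41.56, 24.18).
Mode of Beta(a,b) for a,b>1 is (a−1)/(a+b−2) = 40.56/63.74 = 0.6363.

0.6363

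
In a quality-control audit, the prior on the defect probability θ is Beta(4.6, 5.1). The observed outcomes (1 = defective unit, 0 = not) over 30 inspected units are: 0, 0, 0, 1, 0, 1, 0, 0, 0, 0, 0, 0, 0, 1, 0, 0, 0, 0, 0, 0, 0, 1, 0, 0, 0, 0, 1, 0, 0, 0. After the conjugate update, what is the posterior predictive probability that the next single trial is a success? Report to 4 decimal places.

The Beta prior is conjugate to a Binomial/Bernoulli likelihood; the update adds successes to α and failures to β.
Posterior: Beta(α+k, β+n−k) = Beta(4.6+5, 5.1+25) = Beta(9.6, 30.1).
For a single future Bernoulli trial, P(success | data) = α/(α+β) = 0.2418.

0.2418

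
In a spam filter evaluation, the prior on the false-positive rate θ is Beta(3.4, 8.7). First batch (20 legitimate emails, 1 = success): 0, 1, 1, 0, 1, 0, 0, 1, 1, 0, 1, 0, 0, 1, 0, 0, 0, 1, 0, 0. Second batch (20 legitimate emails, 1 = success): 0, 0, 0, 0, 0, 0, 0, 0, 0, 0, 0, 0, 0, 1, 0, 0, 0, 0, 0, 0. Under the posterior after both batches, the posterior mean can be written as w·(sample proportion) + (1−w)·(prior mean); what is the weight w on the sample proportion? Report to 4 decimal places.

0.7678

The Beta prior is conjugate to a Binomial/Bernoulli likelihood; the update adds successes to α and failures to β.
Total number of legitimate emails: n = 20 + 20 = 40.
Posterior mean = (α₀+k)/(α₀+β₀+n) = [n/(α₀+β₀+n)]·(k/n) + [(α₀+β₀)/(α₀+β₀+n)]·α₀/(α₀+β₀), so only n and the prior enter the weight.
The weight on the data is w = n/(α₀+β₀+n) = 40/(3.4+8.7+40) = 40/52.1 = 0.7678.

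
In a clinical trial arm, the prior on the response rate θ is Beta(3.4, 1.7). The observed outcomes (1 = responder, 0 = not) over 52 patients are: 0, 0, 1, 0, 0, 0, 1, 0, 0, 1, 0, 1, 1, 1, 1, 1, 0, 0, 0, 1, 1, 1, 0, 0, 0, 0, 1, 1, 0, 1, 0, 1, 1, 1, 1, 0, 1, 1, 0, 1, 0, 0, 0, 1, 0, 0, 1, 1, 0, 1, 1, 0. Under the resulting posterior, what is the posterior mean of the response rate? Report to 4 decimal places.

0.5149

The Beta prior is conjugate to a Binomial/Bernoulli likelihood; the update adds successes to α and failures to β.
Posterior: Beta(α+k, β+n−k) = Beta(3.4+26, 1.7+26) = Beta(29.4, 27.7).
Posterior mean = α/(α+β) = 29.4/57.1 = 0.5149.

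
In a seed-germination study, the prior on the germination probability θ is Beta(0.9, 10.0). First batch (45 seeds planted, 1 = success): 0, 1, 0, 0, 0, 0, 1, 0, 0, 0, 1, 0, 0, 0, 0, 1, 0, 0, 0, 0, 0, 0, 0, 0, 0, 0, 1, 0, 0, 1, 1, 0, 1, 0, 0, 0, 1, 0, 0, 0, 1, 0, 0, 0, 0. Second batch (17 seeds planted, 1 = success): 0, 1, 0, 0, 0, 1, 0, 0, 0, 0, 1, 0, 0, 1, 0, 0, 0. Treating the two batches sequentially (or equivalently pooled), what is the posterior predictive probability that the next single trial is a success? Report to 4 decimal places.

The Beta prior is conjugate to a Binomial/Bernoulli likelihood; the update adds successes to α and failures to β.
After batch 1: Beta(0.9+10, 10.0+35) = Beta(10.9, 45.0).
After batch 2: Beta(10.9+4, 45.0+13) = Beta(14.9, 58.0).
For a single future Bernoulli trial, P(success | data) = α/(α+β) = 0.2044.

0.2044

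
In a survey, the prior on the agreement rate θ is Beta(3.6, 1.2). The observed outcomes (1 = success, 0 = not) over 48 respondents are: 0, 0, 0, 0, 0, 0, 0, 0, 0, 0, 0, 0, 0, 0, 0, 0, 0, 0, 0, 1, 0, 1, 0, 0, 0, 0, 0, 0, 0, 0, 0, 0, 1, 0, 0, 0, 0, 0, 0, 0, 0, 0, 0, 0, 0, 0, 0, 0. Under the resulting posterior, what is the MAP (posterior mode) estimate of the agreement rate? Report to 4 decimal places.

0.1102

The Beta prior is conjugate to a Binomial/Bernoulli likelihood; the update adds successes to α and failures to β.
Posterior: Beta(α+k, β+n−k) = Beta(3.6+3, 1.2+45) = Beta(6.6, 46.2).
Mode of Beta(a,b) for a,b>1 is (a−1)/(a+b−2) = 5.6/50.8 = 0.1102.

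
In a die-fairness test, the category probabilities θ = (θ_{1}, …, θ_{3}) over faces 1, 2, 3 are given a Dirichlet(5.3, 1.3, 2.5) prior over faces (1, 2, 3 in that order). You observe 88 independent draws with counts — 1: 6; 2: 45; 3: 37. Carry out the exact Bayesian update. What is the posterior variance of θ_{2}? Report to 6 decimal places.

0.002543

The Dirichlet prior is conjugate to the Multinomial likelihood: each posterior αⱼ = prior αⱼ + observed count nⱼ.
Posterior concentration: (11.3, 46.3, 39.5), total = 97.1.
Var[θ_j] = α_j(Σα−α_j)/((Σα)²(Σα+1)) = 46.3·50.8/(97.1²·98.1) = 0.002543.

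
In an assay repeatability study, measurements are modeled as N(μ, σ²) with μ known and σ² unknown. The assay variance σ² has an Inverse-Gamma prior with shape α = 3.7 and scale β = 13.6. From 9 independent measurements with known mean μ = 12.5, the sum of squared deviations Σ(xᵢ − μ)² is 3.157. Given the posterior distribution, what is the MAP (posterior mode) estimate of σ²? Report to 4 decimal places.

1.6498

With known mean μ and an Inverse-Gamma(α, β) prior on σ², the Normal likelihood is conjugate: posterior is Inv-Gamma(α + n/2, β + Σ(xᵢ−μ)²/2).
Posterior: Inv-Gamma(3.7 + 9/2, 13.6 + 3.157/2) = Inv-Gamma(8.20, 15.1785).
Mode = β/(α+1) = 15.1785/9.20 = 1.6498.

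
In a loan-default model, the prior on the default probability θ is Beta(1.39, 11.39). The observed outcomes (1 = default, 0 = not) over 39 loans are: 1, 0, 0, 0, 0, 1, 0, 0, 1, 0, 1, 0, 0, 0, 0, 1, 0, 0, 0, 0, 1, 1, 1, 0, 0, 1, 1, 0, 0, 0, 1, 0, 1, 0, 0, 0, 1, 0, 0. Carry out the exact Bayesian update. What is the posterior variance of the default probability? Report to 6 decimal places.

0.003802

The Beta prior is conjugate to a Binomial/Bernoulli likelihood; the update adds successes to α and failures to β.
Posterior: Beta(α+k, β+n−k) = Beta(1.39+13, 11.39+26) = Beta(14.39, 37.39).
Var = αβ/((α+β)²(α+β+1)) = 14.39·37.39/(51.78²·52.78) = 0.003802.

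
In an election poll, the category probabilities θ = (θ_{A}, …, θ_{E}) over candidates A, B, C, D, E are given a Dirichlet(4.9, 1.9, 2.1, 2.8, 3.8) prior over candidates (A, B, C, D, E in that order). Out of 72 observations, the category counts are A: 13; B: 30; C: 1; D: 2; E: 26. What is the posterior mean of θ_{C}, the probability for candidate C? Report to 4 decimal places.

0.0354

The Dirichlet prior is conjugate to the Multinomial likelihood: each posterior αⱼ = prior αⱼ + observed count nⱼ.
Posterior concentration: (17.9, 31.9, 3.1, 4.8, 29.8), total = 87.5.
E[θ_{C}|data] = α_{C}/Σα = 3.1/87.5 = 0.0354.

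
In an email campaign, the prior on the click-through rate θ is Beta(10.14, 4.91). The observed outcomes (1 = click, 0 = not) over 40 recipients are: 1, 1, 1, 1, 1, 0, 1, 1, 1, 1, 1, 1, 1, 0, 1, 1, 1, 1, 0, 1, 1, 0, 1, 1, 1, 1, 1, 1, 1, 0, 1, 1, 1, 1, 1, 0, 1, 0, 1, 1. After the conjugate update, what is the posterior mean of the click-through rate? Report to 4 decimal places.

The Beta prior is conjugate to a Binomial/Bernoulli likelihood; the update adds successes to α and failures to β.
Posterior: Beta(α+k, β+n−k) = Beta(10.14+33, 4.91+7) = Beta(43.14, 11.91).
Posterior mean = α/(α+β) = 43.14/55.05 = 0.7837.

0.7837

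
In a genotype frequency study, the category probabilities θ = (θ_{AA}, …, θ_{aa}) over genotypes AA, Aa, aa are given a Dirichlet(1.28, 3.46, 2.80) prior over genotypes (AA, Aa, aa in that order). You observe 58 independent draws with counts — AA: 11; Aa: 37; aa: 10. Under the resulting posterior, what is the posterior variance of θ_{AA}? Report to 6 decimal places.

The Dirichlet prior is conjugate to the Multinomial likelihood: each posterior αⱼ = prior αⱼ + observed count nⱼ.
Posterior concentration: (12.28, 40.46, 12.80), total = 65.54.
Var[θ_j] = α_j(Σα−α_j)/((Σα)²(Σα+1)) = 12.28·53.26/(65.54²·66.54) = 0.002288.

0.002288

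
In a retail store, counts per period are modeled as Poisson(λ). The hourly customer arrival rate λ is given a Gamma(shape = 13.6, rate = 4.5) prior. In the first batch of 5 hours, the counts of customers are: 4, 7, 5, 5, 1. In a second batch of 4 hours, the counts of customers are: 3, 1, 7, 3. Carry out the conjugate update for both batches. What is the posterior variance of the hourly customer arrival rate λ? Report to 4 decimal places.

With a Gamma(shape α, rate β) prior, the Poisson likelihood is conjugate: the posterior is Gamma(α + ΣXᵢ, β + n).
Batch 1: sum of counts S = 22 over n = 5 hours.
After batch 1: Gamma(α+S, β+n) = Gamma(13.6+22, 4.5+5) = Gamma(35.6, 9.5).
Batch 2: sum of counts S = 14 over n = 4 hours.
After batch 2: Gamma(α+S, β+n) = Gamma(35.6+14, 9.5+4) = Gamma(49.6, 13.5).
Var = α/β² = 49.6/13.5² = 0.2722.

0.2722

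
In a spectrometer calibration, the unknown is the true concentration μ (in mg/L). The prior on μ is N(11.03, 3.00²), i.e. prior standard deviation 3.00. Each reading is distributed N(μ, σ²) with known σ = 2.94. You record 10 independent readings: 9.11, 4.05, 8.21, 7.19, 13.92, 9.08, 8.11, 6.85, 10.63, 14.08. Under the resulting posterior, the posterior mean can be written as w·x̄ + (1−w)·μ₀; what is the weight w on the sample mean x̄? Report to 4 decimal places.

For Normal data with known variance σ², a Normal(μ₀, σ₀²) prior on μ is conjugate. Posterior precision = 1/σ₀² + n/σ²; posterior mean is the precision-weighted average of μ₀ and x̄.
σ₀² = 3.00² = 9, σ² = 2.94² = 8.6436. Prior precision 1/σ₀² = 1/9; data precision n/σ² = 10/8.6436.
w = (n/σ²)/(1/σ₀² + n/σ²) = n·σ₀²/(σ² + n·σ₀²) = 10·9/(8.6436 + 10·9) = 90/98.6436 = 0.9124.

0.9124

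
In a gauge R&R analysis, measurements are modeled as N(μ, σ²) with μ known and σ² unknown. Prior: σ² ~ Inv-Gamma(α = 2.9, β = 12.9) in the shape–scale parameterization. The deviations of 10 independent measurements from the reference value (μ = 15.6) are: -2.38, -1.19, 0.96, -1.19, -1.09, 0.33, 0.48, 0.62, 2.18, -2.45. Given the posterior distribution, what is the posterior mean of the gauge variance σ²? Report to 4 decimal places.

3.4699

With known mean μ and an Inverse-Gamma(α, β) prior on σ², the Normal likelihood is conjugate: posterior is Inv-Gamma(α + n/2, β + Σ(xᵢ−μ)²/2).
Σ(xᵢ−μ)² = (-2.38)² + (-1.19)² + (0.96)² + (-1.19)² + (-1.09)² + (0.33)² + (0.48)² + (0.62)² + (2.18)² + (-2.45)² = 22.0849.
Posterior: Inv-Gamma(2.9 + 10/2, 12.9 + 22.0849/2) = Inv-Gamma(7.90, 23.94245).
E[σ²|data] = β/(α−1) = 23.94245/6.90 = 3.4699.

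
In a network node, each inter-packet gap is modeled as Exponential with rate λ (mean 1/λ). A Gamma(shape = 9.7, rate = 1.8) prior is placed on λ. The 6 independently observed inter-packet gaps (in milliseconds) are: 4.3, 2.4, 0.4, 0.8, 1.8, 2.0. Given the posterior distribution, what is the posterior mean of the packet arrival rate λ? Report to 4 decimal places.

1.1630

With a Gamma(shape α, rate β) prior on the exponential rate λ, the posterior after n observations with total T = Σxᵢ is Gamma(α+n, β+T).
Sum of observations T = 11.7 milliseconds; n = 6.
Posterior: Gamma(9.7+6, 1.8+11.7) = Gamma(15.7, 13.5).
Posterior mean of λ = α/β = 15.7/13.5 = 1.1630.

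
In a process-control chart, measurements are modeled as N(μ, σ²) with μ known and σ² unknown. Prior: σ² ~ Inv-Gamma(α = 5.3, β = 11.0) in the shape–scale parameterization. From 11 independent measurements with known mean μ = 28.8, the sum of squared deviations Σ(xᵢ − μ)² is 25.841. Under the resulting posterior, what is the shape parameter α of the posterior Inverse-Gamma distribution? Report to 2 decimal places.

10.80

With known mean μ and an Inverse-Gamma(α, β) prior on σ², the Normal likelihood is conjugate: posterior is Inv-Gamma(α + n/2, β + Σ(xᵢ−μ)²/2).
Posterior: Inv-Gamma(5.3 + 11/2, 11.0 + 25.841/2) = Inv-Gamma(10.80, 23.9205).
Posterior α = 10.80.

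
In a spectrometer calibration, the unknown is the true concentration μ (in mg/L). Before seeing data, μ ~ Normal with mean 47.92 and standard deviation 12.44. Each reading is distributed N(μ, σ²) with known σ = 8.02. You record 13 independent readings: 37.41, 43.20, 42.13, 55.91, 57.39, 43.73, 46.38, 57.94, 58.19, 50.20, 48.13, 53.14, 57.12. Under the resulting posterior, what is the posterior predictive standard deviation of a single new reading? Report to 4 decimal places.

For Normal data with known variance σ², a Normal(μ₀, σ₀²) prior on μ is conjugate. Posterior precision = 1/σ₀² + n/σ²; posterior mean is the precision-weighted average of μ₀ and x̄.
σ₀² = 12.44² = 154.7536, σ² = 8.02² = 64.3204; σ² + n·σ₀² = 64.3204 + 13·154.7536 = 2076.1172.
Posterior precision = 1/σ₀² + n/σ² = 1/154.7536 + 13/64.3204 = (σ² + n·σ₀²)/(σ₀²σ²) = 2076.1172/(154.7536·64.3204); posterior variance σₙ² = σ₀²σ²/(σ² + n·σ₀²) = 154.7536·64.3204/2076.1172 = 4.794437.
Predictive variance for one new observation = σₙ² + σ² = 154.7536·64.3204/2076.1172 + 64.3204 = σ²·(σ₀² + 2076.1172)/2076.1172 = 64.3204·2230.8708/2076.1172 = 69.114837; SD = √(64.3204·2230.8708/2076.1172) = 8.3135.

8.3135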